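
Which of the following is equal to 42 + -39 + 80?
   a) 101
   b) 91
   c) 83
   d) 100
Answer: c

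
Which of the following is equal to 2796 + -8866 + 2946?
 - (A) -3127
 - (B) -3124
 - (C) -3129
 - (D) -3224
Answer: B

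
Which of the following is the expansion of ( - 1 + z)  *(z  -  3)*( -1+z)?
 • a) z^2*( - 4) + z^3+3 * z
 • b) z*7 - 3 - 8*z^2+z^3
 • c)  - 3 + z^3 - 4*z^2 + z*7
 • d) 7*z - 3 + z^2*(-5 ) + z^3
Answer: d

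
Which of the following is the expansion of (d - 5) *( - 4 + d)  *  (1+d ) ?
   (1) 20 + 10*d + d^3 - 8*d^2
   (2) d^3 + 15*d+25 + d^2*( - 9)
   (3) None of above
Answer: 3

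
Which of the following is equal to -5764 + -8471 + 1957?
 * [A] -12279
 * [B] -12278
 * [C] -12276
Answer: B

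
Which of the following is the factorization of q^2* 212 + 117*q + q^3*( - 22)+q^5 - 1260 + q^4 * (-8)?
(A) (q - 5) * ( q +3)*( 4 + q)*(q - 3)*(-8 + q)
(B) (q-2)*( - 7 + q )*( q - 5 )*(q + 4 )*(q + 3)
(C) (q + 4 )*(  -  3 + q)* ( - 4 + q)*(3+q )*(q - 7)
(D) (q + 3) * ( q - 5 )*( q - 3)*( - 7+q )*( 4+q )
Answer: D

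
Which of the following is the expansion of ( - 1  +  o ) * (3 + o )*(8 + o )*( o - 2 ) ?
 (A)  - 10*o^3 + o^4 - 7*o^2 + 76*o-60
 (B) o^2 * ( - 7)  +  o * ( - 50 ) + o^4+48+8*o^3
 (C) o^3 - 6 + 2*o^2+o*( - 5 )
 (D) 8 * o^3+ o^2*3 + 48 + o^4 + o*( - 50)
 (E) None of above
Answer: B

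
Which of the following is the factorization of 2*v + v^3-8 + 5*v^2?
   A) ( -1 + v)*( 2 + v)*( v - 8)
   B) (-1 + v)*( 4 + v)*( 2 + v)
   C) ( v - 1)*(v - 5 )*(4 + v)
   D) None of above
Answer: B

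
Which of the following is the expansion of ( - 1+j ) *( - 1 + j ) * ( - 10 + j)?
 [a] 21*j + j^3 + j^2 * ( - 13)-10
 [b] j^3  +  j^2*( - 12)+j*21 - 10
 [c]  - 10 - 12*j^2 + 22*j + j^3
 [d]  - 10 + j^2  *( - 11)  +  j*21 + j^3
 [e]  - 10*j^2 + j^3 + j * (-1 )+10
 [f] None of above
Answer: b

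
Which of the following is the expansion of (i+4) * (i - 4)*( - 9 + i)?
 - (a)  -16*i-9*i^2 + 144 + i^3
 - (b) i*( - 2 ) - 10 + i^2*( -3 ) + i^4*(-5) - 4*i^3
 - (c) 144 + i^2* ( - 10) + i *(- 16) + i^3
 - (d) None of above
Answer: a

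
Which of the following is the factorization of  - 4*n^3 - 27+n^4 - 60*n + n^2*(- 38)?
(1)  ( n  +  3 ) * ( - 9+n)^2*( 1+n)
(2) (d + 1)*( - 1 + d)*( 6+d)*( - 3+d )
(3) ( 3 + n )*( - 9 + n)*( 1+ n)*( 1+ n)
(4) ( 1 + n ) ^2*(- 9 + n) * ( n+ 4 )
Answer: 3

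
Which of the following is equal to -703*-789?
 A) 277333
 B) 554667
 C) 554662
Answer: B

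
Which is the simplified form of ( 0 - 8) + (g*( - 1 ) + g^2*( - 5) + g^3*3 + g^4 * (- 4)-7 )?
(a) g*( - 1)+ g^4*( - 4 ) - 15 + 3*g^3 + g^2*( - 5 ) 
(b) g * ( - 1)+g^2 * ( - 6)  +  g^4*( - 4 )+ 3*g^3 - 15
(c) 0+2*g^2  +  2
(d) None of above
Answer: a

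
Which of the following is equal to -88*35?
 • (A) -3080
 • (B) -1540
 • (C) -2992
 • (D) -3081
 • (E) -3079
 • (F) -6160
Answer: A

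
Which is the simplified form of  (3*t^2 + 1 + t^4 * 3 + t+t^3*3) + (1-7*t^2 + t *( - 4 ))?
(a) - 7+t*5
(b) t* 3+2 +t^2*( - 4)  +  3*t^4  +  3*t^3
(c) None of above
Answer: c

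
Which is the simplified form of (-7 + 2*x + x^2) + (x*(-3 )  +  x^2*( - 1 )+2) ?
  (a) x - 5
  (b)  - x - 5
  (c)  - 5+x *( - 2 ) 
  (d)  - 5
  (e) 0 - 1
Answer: b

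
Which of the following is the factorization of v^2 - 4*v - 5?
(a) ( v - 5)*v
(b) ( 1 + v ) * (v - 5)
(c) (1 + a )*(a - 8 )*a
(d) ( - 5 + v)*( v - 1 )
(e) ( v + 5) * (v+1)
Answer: b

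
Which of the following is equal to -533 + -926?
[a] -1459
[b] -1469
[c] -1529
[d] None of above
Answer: a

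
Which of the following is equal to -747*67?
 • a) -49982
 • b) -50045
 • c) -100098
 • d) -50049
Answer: d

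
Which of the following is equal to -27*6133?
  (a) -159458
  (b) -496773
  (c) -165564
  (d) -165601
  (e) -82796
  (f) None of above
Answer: f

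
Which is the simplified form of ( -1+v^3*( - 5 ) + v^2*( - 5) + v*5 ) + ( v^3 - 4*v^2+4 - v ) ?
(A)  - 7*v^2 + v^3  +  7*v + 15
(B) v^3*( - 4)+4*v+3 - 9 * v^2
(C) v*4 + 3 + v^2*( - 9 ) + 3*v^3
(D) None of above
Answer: B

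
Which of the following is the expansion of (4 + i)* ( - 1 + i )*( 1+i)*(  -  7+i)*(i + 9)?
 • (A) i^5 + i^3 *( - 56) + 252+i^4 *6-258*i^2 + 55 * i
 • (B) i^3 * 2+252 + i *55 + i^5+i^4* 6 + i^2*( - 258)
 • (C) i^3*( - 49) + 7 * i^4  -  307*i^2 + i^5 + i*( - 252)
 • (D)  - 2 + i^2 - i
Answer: A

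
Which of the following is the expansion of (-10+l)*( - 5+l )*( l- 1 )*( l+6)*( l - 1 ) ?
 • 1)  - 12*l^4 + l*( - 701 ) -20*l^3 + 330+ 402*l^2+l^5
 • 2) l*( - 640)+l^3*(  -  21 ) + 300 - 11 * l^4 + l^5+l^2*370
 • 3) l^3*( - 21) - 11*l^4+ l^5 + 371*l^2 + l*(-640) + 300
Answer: 3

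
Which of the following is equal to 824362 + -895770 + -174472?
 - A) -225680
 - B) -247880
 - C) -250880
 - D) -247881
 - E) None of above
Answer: E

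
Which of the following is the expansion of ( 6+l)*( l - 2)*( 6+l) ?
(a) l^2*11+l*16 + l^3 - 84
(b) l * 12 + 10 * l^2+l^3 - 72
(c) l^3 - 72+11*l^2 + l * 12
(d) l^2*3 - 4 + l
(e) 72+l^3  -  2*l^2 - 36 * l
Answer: b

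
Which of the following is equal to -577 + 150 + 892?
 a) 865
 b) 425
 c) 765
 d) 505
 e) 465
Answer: e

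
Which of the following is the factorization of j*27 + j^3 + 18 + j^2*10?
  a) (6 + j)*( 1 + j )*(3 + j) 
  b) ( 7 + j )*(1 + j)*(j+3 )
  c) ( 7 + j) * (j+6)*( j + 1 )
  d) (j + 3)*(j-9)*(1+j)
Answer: a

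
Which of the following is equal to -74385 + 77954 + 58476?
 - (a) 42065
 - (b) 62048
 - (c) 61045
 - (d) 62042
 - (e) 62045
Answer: e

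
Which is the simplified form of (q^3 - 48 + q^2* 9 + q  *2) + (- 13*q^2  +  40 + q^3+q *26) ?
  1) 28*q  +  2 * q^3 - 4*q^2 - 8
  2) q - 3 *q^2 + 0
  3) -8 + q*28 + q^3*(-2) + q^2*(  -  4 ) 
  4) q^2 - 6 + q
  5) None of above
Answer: 1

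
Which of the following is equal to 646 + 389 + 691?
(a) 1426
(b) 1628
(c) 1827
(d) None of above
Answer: d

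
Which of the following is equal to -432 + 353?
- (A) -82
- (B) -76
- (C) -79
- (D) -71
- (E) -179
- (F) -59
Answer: C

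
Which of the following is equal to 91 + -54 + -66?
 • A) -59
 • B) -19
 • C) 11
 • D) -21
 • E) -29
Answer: E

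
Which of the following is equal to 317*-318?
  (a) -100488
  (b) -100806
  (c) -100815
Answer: b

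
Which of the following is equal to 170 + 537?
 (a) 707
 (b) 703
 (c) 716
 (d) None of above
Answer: a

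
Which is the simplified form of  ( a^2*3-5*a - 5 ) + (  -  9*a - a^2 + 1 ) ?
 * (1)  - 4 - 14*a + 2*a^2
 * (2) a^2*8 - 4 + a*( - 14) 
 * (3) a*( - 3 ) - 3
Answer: 1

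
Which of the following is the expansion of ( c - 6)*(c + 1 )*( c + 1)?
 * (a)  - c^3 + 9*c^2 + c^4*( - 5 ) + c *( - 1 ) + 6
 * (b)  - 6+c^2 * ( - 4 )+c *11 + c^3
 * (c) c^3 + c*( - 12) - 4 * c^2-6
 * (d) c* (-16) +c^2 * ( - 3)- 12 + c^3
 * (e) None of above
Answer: e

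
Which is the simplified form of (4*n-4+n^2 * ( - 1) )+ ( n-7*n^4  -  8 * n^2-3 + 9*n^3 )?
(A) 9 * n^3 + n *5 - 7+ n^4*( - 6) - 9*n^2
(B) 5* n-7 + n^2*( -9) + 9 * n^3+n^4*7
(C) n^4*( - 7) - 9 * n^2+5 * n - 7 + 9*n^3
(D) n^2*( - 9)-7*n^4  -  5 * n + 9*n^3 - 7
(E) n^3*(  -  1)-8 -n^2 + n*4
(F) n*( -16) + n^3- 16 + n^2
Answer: C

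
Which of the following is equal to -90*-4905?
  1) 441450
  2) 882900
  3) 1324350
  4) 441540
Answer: 1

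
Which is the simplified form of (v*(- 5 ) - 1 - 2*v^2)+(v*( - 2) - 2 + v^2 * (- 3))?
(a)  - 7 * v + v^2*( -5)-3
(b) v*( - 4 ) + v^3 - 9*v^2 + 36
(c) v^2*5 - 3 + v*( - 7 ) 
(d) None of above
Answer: a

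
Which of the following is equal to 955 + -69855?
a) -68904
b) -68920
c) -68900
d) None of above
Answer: c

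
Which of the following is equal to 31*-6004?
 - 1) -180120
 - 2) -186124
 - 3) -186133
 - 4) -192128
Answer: 2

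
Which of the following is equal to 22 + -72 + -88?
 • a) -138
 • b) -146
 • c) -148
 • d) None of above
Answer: a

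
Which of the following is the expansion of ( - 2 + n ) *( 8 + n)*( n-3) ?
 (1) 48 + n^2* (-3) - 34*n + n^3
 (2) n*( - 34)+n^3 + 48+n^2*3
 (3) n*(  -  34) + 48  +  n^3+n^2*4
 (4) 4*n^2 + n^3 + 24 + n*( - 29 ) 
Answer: 2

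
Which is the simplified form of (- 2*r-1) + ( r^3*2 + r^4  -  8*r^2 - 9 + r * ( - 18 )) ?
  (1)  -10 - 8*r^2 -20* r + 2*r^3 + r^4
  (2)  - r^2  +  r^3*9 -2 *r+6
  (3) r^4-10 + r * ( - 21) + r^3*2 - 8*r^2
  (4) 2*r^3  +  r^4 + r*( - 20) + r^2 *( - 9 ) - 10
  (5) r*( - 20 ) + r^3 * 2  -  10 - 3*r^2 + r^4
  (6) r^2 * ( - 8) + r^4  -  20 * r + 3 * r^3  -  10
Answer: 1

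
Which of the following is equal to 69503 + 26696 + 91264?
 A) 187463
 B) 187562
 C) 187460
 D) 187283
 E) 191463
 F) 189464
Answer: A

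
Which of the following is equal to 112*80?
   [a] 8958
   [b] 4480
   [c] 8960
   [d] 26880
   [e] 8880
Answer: c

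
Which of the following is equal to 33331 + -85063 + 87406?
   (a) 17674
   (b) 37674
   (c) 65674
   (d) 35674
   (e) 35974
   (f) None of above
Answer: d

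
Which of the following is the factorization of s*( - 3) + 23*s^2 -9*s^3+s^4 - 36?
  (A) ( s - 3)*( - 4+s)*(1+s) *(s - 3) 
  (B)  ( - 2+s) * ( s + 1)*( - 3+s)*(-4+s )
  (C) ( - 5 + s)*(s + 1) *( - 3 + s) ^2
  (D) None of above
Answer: A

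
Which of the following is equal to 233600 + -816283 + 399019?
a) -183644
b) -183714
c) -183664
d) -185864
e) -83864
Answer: c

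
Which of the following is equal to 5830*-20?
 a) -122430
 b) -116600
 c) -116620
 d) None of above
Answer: b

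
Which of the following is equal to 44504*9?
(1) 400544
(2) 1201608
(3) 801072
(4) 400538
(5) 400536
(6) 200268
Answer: 5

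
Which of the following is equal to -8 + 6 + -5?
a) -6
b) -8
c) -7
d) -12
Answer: c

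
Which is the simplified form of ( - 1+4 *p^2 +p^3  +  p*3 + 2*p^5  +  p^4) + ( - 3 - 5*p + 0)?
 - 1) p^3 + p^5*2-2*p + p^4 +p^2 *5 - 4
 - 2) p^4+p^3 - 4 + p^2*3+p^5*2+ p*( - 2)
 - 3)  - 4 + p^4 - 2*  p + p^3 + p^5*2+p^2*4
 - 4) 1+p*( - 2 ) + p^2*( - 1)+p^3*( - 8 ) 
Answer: 3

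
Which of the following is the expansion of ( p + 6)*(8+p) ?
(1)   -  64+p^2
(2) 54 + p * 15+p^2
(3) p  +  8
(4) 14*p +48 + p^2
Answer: 4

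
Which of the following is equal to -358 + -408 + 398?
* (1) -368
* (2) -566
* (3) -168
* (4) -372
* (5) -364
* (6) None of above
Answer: 1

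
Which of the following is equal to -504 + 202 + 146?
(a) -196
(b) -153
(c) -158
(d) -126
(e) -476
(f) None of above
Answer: f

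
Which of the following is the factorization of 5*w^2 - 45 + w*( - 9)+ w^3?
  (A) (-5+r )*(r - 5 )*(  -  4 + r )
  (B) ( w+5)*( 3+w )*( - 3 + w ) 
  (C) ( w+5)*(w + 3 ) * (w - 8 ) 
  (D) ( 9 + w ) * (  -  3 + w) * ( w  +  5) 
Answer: B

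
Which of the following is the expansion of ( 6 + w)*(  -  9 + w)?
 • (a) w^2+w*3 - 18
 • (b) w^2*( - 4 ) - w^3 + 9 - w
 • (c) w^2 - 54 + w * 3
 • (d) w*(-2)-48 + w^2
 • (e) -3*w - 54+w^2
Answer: e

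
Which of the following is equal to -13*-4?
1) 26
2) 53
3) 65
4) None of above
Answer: 4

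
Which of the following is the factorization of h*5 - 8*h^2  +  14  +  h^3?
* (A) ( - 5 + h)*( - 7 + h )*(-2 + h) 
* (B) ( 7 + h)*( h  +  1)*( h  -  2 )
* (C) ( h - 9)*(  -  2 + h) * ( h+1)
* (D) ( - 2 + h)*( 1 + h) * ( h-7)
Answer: D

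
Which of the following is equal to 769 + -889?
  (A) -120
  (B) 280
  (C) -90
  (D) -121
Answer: A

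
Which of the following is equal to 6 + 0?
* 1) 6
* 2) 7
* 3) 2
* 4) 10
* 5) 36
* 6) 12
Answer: 1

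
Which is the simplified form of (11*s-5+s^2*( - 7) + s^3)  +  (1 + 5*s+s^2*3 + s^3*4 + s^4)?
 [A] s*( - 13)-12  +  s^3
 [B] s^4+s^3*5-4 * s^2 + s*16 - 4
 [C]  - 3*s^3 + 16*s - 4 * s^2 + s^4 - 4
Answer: B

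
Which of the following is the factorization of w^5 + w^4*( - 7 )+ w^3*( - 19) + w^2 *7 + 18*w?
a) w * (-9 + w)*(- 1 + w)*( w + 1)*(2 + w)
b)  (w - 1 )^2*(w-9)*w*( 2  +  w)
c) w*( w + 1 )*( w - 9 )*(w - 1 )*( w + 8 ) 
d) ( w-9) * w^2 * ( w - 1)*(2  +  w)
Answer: a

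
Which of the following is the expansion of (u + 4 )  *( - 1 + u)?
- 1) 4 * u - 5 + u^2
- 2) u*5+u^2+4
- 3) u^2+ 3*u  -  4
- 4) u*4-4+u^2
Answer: 3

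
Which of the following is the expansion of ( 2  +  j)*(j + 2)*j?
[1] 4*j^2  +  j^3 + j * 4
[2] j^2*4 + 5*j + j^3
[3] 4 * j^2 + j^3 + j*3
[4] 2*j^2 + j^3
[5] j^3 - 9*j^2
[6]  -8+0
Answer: 1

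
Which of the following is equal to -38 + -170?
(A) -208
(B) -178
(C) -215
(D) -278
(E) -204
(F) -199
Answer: A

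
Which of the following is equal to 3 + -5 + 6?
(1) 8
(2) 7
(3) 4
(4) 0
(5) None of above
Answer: 3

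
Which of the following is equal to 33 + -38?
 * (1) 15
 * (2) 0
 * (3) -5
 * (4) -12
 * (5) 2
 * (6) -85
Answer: 3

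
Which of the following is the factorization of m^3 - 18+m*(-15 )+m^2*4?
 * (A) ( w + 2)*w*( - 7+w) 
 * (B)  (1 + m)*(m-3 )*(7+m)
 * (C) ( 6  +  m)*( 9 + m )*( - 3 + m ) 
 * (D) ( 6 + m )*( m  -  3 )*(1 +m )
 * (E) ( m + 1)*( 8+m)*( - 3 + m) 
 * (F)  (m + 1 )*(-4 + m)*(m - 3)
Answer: D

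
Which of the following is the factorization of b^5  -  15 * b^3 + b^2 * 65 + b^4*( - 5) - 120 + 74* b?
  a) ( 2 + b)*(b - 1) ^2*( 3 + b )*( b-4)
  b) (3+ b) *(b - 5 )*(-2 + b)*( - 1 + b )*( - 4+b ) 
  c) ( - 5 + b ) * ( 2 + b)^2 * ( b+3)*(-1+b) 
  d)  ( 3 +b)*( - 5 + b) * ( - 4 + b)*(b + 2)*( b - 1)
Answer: d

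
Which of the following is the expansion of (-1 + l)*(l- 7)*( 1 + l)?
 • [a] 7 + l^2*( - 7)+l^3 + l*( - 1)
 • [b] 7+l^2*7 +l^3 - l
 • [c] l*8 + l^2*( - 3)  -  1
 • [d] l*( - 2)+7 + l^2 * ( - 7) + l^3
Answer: a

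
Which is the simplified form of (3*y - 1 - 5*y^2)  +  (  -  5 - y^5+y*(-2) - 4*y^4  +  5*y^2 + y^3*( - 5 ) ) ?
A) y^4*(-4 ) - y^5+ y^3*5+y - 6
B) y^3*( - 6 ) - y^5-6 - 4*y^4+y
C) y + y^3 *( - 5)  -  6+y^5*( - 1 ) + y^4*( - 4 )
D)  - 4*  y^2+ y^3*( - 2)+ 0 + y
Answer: C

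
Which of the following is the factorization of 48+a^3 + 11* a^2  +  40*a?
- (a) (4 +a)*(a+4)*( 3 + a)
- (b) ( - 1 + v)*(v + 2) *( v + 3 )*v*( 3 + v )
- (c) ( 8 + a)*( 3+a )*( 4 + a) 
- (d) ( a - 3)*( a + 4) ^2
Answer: a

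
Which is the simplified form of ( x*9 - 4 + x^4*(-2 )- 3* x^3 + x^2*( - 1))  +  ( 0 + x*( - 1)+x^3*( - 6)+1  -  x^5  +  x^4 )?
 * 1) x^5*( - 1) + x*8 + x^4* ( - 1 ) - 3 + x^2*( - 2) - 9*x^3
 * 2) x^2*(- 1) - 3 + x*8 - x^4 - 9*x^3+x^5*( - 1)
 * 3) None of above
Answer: 2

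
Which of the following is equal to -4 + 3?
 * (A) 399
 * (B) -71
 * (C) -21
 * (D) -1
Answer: D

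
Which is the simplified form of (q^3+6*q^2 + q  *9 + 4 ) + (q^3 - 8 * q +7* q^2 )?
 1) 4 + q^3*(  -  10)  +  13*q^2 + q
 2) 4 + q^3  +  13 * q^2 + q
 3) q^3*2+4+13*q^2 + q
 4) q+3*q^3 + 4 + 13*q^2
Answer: 3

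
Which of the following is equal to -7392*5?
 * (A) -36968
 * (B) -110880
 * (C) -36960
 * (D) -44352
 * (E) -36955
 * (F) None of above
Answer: C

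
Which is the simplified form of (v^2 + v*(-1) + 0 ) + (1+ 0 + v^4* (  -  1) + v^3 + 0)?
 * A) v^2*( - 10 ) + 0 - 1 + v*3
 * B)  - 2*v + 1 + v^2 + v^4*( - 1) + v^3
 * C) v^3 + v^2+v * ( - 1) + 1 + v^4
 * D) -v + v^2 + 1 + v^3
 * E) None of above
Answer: E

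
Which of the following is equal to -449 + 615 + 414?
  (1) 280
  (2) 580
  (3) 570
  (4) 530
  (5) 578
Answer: 2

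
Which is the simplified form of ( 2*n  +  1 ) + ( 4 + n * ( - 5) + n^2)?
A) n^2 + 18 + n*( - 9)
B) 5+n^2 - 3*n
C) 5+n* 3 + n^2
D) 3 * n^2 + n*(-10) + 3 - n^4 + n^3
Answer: B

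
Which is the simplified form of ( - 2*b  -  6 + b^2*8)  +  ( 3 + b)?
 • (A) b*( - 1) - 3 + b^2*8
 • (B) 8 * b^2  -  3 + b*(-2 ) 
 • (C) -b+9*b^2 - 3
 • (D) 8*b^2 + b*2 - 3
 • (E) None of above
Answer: A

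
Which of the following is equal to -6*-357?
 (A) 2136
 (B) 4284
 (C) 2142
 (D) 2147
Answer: C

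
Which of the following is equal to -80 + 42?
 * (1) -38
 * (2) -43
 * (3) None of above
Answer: 1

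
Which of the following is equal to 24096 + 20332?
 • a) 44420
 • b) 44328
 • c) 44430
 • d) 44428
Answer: d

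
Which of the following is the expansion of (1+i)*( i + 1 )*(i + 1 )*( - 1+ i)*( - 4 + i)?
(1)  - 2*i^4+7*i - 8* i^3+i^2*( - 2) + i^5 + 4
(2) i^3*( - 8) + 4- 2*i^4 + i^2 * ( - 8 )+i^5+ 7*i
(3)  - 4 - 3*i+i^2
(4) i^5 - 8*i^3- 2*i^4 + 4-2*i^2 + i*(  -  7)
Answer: 1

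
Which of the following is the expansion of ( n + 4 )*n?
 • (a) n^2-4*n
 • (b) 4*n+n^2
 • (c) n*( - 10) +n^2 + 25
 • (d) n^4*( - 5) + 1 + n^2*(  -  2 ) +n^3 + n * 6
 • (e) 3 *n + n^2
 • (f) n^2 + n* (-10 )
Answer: b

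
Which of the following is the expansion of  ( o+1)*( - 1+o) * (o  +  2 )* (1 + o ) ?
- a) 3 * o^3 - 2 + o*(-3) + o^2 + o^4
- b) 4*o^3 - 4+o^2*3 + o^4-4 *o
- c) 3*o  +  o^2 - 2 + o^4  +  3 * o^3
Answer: a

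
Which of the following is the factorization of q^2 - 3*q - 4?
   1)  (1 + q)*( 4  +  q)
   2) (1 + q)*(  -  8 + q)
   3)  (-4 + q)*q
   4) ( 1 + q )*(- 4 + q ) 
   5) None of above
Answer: 4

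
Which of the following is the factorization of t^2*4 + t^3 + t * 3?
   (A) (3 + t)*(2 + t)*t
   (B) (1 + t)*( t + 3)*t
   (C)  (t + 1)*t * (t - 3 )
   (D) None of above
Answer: B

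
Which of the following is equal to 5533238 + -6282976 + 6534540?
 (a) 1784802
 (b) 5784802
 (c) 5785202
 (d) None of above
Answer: b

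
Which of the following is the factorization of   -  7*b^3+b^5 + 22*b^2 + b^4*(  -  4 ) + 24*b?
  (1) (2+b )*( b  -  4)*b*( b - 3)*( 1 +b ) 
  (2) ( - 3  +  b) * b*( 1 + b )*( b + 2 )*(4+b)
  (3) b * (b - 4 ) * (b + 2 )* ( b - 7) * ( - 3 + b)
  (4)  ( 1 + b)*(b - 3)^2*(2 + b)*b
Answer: 1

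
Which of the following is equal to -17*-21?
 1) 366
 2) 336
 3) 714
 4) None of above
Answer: 4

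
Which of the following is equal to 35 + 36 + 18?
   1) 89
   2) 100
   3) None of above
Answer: 1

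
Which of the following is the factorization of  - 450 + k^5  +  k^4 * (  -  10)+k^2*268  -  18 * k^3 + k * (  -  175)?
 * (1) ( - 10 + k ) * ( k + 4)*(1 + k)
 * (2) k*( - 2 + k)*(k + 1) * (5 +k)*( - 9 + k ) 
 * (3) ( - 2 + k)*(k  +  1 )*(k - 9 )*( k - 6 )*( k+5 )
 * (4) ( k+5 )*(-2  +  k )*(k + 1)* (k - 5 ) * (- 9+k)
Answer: 4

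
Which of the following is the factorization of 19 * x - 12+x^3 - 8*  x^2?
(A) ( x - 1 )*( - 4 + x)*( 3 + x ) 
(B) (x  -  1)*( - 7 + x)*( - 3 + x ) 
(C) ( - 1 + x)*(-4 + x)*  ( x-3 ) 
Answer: C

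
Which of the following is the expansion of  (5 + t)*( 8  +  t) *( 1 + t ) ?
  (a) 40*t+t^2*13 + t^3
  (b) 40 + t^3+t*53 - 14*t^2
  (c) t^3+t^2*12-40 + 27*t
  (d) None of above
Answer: d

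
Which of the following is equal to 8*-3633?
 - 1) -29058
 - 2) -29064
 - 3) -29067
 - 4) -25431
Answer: 2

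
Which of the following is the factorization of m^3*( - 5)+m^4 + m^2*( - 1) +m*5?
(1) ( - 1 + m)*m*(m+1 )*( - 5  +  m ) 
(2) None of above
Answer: 1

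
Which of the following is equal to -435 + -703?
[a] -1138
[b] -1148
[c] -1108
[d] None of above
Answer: a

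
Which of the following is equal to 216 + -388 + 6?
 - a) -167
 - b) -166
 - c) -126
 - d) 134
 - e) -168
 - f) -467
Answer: b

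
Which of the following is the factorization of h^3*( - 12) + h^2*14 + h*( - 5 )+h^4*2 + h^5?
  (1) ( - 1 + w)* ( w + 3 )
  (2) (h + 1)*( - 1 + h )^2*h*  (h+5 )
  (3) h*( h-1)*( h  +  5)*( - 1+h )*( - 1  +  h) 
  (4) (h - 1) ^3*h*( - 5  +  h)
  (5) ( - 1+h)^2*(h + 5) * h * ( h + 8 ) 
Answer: 3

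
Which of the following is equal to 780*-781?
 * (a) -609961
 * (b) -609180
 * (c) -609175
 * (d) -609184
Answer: b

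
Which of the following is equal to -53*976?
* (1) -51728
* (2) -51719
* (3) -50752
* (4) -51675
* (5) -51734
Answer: 1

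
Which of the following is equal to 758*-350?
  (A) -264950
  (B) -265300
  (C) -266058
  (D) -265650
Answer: B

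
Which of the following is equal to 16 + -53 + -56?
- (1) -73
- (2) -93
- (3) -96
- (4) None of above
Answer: 2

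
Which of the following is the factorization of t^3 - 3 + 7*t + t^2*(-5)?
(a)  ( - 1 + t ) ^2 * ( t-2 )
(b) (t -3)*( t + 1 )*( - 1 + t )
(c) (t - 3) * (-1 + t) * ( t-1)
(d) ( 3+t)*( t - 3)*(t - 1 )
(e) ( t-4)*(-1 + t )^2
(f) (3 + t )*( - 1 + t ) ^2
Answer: c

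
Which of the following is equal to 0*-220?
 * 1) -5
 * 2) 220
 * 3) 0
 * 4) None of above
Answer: 3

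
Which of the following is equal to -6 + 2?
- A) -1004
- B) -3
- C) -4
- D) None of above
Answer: C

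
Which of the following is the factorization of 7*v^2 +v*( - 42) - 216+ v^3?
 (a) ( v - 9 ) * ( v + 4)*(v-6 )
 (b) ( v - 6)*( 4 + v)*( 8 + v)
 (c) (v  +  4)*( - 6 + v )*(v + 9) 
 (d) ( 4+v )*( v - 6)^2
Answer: c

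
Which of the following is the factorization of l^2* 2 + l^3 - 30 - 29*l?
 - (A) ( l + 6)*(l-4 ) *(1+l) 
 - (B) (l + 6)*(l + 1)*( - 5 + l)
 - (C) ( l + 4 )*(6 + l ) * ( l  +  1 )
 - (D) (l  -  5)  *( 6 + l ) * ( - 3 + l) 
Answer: B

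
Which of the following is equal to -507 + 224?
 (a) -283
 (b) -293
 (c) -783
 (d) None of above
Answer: a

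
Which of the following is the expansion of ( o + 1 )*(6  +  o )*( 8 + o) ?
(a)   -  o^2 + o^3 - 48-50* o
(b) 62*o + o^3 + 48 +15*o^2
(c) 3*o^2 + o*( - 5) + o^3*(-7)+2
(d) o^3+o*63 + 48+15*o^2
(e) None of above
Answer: b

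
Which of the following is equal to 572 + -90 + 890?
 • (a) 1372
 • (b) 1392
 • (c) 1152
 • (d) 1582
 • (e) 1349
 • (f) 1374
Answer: a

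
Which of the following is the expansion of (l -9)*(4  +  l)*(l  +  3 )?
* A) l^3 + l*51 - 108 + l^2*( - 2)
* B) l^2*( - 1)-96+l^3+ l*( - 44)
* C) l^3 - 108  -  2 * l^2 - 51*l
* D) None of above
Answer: C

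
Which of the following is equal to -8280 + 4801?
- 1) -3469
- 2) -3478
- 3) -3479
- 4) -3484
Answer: 3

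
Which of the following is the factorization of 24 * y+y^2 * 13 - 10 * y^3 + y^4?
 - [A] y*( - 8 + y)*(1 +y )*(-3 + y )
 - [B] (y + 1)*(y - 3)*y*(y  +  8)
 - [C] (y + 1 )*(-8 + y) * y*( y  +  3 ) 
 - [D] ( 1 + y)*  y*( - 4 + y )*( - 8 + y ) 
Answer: A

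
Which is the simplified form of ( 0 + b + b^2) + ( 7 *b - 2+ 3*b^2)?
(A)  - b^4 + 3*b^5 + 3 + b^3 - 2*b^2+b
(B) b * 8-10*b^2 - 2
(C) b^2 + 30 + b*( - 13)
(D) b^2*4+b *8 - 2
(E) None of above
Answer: D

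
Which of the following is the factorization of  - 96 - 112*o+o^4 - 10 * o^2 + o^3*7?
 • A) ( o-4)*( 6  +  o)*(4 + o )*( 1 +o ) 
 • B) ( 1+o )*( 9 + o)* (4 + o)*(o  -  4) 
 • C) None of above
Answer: A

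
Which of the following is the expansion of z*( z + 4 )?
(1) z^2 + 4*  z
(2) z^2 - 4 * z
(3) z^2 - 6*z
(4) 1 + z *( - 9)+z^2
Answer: 1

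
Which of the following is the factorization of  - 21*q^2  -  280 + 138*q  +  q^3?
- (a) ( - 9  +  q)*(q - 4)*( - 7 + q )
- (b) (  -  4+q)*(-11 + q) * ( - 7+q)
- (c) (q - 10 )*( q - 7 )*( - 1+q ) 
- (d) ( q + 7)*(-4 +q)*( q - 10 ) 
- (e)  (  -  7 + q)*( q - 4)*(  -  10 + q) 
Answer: e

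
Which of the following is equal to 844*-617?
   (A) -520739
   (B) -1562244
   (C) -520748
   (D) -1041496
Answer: C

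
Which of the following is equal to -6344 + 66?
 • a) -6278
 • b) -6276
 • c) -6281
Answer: a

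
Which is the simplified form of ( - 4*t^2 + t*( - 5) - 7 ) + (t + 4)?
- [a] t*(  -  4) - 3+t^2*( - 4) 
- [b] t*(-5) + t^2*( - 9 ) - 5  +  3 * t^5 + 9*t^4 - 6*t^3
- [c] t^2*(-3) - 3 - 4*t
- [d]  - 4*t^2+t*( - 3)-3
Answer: a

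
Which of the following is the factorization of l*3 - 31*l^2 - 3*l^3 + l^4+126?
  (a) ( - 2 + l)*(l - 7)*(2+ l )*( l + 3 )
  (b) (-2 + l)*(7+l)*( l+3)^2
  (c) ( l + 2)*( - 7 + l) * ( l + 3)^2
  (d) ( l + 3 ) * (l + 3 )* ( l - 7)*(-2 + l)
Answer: d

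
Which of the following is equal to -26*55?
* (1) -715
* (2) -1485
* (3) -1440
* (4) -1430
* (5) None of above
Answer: 4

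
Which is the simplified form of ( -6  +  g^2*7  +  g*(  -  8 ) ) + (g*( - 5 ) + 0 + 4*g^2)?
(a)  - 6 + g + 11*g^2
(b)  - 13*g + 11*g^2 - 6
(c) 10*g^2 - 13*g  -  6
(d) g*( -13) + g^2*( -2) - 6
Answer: b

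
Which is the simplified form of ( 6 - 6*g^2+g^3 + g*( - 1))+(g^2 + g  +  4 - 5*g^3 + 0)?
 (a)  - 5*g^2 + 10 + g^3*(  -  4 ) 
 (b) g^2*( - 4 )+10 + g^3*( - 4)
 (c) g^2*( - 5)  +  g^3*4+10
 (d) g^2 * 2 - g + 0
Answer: a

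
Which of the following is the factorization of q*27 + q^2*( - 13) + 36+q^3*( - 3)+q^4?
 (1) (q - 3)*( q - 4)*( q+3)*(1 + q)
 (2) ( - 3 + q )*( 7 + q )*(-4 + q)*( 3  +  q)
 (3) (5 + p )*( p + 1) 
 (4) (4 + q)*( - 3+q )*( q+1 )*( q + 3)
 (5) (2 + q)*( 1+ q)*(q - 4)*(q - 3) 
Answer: 1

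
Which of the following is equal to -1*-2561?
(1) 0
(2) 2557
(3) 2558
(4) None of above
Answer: 4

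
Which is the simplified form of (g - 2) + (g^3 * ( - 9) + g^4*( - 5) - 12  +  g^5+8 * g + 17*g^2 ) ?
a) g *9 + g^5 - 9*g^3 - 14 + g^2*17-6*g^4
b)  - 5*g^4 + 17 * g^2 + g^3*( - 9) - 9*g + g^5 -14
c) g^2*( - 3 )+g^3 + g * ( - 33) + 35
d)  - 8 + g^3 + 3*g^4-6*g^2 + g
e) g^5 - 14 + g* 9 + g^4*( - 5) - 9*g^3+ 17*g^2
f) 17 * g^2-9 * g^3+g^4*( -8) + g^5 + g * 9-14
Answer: e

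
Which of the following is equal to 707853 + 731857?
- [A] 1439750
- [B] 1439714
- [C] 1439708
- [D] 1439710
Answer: D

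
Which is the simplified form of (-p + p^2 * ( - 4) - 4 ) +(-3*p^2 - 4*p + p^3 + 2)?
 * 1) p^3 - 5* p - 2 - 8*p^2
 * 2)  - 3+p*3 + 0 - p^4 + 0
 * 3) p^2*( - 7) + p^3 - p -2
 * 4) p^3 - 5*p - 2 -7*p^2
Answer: 4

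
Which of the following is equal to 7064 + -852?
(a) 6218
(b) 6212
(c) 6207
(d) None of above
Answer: b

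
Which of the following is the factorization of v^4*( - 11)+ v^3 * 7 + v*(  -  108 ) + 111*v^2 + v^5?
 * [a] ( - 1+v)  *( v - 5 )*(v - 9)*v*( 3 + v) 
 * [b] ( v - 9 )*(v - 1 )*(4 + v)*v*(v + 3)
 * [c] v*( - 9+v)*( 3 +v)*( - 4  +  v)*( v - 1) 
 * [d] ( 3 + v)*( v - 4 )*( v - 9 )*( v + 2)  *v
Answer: c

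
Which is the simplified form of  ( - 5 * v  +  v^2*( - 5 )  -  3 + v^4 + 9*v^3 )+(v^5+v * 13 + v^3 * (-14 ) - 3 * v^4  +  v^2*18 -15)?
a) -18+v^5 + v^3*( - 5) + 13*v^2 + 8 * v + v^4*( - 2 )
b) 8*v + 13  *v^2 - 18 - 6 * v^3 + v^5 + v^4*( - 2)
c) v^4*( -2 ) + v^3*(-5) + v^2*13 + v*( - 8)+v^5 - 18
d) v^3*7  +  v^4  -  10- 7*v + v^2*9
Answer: a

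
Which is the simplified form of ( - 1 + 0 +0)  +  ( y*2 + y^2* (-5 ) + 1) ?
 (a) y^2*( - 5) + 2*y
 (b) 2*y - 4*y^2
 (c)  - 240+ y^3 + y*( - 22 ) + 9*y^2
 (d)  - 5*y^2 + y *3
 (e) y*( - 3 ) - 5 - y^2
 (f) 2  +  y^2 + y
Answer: a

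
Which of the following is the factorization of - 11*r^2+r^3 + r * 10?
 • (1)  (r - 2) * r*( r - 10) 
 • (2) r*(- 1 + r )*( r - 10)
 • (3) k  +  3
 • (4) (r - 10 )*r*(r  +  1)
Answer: 2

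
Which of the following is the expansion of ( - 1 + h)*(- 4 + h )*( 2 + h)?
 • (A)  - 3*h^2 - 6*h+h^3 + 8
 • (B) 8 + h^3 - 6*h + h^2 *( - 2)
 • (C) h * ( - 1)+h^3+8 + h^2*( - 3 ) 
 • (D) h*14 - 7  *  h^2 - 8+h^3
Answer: A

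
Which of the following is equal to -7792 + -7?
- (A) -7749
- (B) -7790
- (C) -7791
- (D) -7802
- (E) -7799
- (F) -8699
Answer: E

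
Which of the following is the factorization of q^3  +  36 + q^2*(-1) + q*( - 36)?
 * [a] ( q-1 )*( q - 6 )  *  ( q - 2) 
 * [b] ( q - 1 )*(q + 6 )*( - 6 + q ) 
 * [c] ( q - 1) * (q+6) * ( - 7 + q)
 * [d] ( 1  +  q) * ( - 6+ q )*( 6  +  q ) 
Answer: b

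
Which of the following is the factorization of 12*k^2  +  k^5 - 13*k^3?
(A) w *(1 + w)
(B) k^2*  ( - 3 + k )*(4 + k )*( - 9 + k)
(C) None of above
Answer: C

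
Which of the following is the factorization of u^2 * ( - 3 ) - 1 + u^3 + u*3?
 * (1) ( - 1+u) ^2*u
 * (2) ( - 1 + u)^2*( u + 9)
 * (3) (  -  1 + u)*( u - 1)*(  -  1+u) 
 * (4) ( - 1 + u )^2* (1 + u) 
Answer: 3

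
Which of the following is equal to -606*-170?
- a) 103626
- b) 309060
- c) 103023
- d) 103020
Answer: d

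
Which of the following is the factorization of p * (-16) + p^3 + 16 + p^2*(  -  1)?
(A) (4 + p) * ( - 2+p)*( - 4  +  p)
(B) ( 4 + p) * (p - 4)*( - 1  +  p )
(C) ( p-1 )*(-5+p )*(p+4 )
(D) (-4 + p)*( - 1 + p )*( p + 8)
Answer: B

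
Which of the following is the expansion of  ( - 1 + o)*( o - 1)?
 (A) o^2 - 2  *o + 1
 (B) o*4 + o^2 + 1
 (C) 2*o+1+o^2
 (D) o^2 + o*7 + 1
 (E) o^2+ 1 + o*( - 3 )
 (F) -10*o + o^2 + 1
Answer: A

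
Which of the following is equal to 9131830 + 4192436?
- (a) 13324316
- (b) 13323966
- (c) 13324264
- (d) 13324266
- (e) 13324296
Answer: d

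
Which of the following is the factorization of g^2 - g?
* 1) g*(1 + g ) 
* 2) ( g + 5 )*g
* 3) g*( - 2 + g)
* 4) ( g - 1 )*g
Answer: 4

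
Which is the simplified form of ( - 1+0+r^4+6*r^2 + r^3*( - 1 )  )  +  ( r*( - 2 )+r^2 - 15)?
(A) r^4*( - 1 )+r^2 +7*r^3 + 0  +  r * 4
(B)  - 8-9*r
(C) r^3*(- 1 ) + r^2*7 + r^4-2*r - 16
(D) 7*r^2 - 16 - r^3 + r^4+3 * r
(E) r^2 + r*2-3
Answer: C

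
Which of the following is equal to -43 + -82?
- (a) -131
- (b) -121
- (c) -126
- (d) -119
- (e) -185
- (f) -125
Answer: f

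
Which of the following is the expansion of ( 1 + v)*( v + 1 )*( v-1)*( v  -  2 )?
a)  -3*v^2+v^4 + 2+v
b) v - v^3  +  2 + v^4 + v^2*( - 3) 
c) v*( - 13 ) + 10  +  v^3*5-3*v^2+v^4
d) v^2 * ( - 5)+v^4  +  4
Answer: b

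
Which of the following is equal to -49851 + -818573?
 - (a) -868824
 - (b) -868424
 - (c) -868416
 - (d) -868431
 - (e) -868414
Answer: b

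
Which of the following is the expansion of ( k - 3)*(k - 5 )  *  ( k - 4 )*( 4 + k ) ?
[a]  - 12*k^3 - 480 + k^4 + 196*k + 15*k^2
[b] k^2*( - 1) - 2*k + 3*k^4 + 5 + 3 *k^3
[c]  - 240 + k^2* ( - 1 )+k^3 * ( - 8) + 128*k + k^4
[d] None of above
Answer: c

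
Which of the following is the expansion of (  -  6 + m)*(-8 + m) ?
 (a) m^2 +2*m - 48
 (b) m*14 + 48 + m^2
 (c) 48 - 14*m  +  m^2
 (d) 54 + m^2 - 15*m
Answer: c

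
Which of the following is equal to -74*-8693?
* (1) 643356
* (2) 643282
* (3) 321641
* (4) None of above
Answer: 2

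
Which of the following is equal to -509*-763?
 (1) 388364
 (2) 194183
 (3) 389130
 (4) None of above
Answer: 4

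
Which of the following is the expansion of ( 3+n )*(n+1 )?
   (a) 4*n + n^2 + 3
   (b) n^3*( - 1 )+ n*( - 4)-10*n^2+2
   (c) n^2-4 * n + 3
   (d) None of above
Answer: a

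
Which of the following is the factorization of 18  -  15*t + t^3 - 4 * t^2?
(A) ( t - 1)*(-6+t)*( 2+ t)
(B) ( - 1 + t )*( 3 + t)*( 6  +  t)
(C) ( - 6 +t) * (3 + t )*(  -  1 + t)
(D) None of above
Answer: C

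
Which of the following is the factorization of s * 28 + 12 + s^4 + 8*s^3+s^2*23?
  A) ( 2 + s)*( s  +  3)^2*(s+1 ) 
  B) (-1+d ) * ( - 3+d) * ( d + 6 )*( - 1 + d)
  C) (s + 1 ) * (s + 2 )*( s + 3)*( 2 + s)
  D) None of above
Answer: C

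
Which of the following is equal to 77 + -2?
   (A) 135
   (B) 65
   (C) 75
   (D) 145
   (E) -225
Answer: C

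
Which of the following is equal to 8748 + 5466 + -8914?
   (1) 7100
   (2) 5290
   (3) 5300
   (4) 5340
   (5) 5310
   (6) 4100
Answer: 3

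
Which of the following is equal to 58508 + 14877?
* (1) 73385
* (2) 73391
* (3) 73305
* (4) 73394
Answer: 1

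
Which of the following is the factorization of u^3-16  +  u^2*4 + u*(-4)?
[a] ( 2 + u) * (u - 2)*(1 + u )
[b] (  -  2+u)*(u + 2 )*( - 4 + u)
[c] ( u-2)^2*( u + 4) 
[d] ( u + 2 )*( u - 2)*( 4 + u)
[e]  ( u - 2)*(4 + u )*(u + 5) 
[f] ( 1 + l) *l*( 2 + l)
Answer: d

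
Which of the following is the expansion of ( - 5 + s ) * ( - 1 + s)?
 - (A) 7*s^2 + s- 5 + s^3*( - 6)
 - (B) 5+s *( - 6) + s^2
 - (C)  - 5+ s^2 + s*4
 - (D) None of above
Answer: B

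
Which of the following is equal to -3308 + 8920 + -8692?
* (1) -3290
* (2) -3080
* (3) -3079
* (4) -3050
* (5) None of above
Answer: 2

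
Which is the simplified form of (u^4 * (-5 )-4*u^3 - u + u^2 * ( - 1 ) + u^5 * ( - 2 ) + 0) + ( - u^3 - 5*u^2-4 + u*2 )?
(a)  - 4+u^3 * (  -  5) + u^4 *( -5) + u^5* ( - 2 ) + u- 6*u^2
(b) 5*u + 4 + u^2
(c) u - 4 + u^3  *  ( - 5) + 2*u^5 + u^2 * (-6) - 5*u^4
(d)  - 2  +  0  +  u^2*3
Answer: a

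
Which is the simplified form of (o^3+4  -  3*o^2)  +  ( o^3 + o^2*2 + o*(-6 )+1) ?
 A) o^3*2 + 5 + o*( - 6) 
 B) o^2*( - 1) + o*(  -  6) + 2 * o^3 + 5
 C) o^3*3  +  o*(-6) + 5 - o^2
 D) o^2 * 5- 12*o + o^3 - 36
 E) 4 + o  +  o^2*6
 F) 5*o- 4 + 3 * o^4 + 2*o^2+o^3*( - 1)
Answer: B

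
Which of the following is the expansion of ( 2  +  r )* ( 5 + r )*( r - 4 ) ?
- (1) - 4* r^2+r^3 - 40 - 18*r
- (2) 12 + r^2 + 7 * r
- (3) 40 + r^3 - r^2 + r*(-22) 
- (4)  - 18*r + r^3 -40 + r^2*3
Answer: 4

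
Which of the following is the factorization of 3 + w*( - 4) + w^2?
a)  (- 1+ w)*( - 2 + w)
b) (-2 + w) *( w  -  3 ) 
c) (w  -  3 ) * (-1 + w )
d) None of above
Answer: c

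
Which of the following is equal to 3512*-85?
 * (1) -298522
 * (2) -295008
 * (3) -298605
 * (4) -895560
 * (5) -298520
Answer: 5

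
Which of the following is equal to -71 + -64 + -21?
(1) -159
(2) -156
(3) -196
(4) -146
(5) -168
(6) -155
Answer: 2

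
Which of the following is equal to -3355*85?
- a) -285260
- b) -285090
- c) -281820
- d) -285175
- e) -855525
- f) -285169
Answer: d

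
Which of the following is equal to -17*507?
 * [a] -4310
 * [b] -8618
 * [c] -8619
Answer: c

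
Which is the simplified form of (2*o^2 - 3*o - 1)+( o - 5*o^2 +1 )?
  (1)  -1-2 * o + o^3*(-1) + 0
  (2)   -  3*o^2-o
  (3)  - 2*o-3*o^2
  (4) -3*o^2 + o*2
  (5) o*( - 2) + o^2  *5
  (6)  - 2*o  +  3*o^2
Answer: 3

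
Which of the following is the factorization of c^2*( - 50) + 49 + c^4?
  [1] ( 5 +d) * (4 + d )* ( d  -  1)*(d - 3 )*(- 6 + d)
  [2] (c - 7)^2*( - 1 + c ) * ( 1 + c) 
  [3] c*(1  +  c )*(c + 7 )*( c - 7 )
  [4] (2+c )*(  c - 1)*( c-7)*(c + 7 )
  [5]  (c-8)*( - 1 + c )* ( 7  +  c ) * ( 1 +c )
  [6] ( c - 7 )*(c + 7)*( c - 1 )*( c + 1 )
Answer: 6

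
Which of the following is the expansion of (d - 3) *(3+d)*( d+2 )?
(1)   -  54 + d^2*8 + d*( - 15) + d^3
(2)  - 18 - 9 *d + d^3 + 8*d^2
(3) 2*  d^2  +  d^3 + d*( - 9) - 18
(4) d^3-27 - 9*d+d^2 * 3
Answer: 3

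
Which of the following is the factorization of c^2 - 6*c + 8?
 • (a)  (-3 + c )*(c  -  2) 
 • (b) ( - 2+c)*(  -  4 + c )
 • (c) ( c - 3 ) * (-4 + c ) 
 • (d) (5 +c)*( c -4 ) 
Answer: b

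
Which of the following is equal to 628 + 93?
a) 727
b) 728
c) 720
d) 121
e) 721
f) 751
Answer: e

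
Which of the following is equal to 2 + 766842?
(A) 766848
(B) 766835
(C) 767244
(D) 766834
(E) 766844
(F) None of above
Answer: E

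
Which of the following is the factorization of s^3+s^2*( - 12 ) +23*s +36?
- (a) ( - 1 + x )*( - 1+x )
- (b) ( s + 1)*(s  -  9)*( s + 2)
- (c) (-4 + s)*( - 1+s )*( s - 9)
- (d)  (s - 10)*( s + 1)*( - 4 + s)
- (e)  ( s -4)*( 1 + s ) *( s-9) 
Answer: e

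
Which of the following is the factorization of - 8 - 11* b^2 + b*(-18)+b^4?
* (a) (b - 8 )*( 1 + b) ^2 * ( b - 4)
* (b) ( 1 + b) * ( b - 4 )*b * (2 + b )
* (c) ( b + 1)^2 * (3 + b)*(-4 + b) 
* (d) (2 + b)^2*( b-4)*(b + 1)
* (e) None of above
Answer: e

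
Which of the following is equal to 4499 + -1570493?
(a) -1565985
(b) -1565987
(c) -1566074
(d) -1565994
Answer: d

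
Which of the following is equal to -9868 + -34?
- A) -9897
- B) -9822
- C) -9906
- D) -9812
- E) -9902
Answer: E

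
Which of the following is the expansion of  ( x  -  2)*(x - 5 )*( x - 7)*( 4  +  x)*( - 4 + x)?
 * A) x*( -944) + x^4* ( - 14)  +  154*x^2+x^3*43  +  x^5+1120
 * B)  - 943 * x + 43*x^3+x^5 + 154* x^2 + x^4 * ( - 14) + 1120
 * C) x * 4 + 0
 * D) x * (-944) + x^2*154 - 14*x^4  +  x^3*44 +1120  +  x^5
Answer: A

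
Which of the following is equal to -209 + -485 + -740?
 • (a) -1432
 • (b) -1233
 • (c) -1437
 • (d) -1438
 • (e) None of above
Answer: e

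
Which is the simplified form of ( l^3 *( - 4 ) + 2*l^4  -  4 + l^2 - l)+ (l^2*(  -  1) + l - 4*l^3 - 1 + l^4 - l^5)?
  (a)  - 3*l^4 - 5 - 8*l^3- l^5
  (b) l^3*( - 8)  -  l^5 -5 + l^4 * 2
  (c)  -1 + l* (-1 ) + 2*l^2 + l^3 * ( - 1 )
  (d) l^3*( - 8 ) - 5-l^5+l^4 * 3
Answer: d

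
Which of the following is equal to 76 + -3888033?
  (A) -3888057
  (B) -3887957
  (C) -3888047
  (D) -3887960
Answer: B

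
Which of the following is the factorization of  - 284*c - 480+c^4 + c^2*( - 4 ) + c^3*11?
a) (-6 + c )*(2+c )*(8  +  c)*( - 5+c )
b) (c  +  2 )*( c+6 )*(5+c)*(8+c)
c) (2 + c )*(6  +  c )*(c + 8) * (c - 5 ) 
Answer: c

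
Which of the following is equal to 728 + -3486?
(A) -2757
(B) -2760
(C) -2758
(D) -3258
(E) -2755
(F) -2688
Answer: C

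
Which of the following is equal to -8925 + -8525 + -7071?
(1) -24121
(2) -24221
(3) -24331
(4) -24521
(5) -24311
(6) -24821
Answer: 4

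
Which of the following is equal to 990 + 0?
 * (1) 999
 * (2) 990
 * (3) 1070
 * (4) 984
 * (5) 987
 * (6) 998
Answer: 2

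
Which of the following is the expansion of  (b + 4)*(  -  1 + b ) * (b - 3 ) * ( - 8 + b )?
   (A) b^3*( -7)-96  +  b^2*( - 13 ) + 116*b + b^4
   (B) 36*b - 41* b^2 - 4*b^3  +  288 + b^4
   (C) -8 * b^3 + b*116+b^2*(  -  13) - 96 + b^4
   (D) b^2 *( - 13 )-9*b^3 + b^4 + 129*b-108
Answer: C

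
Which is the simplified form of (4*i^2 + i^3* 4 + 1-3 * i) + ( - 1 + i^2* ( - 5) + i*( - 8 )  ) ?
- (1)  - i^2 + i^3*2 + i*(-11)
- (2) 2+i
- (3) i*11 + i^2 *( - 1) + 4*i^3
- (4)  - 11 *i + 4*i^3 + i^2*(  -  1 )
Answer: 4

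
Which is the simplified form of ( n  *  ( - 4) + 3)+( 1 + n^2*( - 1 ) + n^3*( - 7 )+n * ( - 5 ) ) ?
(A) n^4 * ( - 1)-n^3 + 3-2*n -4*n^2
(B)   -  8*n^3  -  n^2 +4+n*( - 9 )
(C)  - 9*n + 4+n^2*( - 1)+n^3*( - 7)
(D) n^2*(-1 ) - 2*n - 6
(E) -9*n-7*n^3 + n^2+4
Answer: C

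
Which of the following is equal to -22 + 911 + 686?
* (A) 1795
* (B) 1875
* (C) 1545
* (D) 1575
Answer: D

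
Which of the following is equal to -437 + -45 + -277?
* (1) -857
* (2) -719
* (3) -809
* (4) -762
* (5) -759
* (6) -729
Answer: 5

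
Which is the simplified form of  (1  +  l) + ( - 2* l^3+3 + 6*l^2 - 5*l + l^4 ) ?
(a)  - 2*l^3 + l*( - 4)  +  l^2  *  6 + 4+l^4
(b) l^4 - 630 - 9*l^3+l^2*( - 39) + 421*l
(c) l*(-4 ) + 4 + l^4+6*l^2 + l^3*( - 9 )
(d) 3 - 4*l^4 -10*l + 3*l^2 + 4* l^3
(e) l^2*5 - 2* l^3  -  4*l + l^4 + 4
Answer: a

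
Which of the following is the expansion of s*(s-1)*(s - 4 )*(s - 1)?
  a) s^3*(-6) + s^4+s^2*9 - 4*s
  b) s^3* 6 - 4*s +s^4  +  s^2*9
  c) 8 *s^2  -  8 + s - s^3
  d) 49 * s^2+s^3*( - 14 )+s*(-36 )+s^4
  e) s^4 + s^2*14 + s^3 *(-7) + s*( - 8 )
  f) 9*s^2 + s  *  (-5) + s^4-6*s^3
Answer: a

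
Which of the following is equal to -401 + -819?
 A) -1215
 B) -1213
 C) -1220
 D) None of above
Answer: C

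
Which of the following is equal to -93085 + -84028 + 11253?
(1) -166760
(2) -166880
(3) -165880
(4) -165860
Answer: 4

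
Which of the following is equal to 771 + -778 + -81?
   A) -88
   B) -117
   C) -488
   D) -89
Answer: A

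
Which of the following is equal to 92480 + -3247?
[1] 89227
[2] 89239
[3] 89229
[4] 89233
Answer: 4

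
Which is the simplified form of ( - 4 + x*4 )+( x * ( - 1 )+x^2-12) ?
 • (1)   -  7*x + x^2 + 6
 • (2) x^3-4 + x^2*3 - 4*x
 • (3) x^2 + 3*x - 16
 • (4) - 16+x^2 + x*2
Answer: 3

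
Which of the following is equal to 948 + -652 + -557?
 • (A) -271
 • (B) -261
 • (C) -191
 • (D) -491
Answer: B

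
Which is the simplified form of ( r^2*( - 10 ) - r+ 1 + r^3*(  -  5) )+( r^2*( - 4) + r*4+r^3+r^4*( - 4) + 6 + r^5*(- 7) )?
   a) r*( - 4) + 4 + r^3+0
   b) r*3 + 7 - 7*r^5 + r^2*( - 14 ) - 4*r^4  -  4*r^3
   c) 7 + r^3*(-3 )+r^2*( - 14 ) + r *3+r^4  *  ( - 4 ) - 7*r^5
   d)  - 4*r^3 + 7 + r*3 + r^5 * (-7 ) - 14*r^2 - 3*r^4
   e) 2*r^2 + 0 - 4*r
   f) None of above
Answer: b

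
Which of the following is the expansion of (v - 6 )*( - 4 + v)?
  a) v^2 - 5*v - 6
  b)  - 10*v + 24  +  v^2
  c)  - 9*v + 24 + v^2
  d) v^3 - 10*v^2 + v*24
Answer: b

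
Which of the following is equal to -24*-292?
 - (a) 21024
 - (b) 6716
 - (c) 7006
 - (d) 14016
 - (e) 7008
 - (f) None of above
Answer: e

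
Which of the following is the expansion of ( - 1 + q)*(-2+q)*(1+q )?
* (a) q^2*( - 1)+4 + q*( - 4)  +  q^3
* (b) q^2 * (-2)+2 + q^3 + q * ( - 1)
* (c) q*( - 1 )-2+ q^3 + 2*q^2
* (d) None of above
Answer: b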